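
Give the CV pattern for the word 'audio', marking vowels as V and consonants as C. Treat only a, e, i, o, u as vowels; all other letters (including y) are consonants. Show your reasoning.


Letter mapping: a = V, u = V, d = C, i = V, o = V.

VVCVV


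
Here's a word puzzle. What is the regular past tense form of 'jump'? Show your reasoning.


Apply rule: Add -ed. 'jump' becomes 'jumped'.

jumped


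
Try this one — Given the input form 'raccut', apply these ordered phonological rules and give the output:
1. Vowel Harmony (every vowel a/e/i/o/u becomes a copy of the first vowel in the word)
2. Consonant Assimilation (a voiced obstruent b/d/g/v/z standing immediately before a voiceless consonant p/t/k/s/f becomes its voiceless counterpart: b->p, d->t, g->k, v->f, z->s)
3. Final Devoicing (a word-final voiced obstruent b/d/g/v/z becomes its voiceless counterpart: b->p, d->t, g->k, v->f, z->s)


Starting form: 'raccut'
Rule 1: Vowel Harmony: all vowels become 'a' (matching first vowel). 'raccut' -> 'raccat'
Rule 2: Consonant Assimilation: no voiced obstruent (b/d/g/v/z) stands immediately before a voiceless consonant (p/t/k/s/f). No change.
Rule 3: Final Devoicing: final consonant 't' is not one of the voiced obstruents b/d/g/v/z. No change.
Final form: 'raccat'

raccat


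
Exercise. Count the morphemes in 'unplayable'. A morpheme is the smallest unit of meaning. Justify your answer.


Decomposition: un- (prefix) + play (root) + -able (suffix) = 3 morpheme(s)

3 morphemes


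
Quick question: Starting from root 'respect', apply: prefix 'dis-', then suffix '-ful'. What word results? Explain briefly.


Step 1: Add prefix 'dis-' to 'respect' = 'disrespect'
Step 2: Add suffix '-ful' to 'disrespect' = 'disrespectful'

disrespectful


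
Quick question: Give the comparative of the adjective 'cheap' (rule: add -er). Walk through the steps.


Apply comparative formation (add -er): 'cheap' -> 'cheaper'.

cheaper


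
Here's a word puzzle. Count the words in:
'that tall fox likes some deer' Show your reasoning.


Split into words: that | tall | fox | likes | some | deer = 6 words.

6


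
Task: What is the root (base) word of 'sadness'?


Remove suffix '-ness' from 'sadness' to get root 'sad'.

sad


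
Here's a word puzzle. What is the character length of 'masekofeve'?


Spell out 'masekofeve' and number each letter: m(1), a(2), s(3), e(4), k(5), o(6), f(7), e(8), v(9), e(10). Total: 10 letters.

10


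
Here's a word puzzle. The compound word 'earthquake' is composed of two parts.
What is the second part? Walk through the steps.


Split 'earthquake' into 'earth' + 'quake'. The second part is 'quake'.

quake


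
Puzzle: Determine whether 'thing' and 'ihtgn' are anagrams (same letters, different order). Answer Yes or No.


Sorted letters of 'thing': 'ghint'
Sorted letters of 'ihtgn': 'ghint'
They match.

Yes


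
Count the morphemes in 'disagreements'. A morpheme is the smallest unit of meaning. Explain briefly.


Decomposition: dis- (prefix) + agree (root) + -ment (suffix) + -s (plural) = 4 morpheme(s)

4 morphemes


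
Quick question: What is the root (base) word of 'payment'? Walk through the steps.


Remove suffix '-ment' from 'payment' to get root 'pay'.

pay


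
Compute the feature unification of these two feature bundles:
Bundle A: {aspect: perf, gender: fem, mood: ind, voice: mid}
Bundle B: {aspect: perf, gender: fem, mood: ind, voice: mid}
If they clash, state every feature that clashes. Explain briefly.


Compare features:
aspect: A=perf vs B=perf -> unified: perf
gender: A=fem vs B=fem -> unified: fem
mood: A=ind vs B=ind -> unified: ind
voice: A=mid vs B=mid -> unified: mid
No clashes found.

Unified: {aspect: perf, gender: fem, mood: ind, voice: mid}


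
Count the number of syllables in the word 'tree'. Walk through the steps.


Break 'tree' into syllables: tree -> tree = 1 syllable

1 syllable


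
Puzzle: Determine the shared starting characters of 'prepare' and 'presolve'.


Compare from the start: 3 characters match: 'pre'. Mismatch at position 4: 'p' vs 's'.

pre


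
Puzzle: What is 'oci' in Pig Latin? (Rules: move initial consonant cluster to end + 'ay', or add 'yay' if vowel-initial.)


'oci' starts with a vowel, so add 'yay': 'ociyay'.

ociyay


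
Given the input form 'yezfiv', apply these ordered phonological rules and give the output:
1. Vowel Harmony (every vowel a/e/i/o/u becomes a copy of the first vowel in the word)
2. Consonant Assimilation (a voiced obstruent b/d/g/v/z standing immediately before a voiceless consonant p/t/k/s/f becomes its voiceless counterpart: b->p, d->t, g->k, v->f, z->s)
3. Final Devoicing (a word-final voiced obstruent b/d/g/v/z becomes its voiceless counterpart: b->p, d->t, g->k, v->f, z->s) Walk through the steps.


Starting form: 'yezfiv'
Rule 1: Vowel Harmony: all vowels become 'e' (matching first vowel). 'yezfiv' -> 'yezfev'
Rule 2: Consonant Assimilation: voiced obstruent before voiceless consonant becomes voiceless ('zf' -> 'sf'). 'yezfev' -> 'yesfev'
Rule 3: Final Devoicing: word-final voiced obstruent 'v' becomes voiceless 'f'. 'yesfev' -> 'yesfef'
Final form: 'yesfef'

yesfef


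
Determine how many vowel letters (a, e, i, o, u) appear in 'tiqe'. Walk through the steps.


Vowels in 'tiqe': i, e = 2 vowels.

2


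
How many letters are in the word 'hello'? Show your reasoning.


Spell out 'hello' and number each letter: h(1), e(2), l(3), l(4), o(5). Total: 5 letters.

5


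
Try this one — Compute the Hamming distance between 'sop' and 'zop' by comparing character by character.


Alignment:
Position 1: 's' vs 'z' = DIFFER
Position 2: 'o' vs 'o' = match
Position 3: 'p' vs 'p' = match
Total differences: 1

1


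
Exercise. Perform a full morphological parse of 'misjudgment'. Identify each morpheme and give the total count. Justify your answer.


Step 1: Identify prefix: 'mis' (meaning: wrongly)
Step 2: Identify root: 'judge'
Step 3: Identify suffix(es): 'ment'
Decomposition: mis- (prefix: wrongly) + judge (root) + -ment (suffix: action/result)
Total morphemes: 3

3 morphemes (mis- (prefix: wrongly) + judge (root) + -ment (suffix: action/result))


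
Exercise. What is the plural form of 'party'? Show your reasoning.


Apply rule: Change -y to -ies (consonant + y). 'party' becomes 'parties'.

parties


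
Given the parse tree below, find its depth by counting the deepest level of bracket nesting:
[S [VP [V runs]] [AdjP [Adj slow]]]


Count bracket nesting levels:
'[' at pos 0: depth = 1
'[' at pos 3: depth = 2
'[' at pos 7: depth = 3
'[' at pos 17: depth = 2
'[' at pos 23: depth = 3
Maximum depth reached: 3

3


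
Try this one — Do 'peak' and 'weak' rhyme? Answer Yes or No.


Rime (stressed vowel + following sounds) of 'peak': -eak = /iːk/
Rime of 'weak': -eak = /iːk/
/iːk/ and /iːk/ are the same ending sound, so the words rhyme.

Yes


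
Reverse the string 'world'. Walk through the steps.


Reverse 'world' character by character: 'dlrow'.

dlrow


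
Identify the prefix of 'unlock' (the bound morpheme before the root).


The word 'unlock' = 'un' (prefix) + 'lock' (root). The prefix is 'un'.

un


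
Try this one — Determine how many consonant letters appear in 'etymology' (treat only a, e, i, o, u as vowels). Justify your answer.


Consonants in 'etymology': t, y, m, l, g, y = 6 consonants.

6


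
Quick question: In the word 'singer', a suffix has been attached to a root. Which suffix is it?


The word 'singer' = 'sing' (root) + '-er' (suffix). The suffix is '-er'.

er


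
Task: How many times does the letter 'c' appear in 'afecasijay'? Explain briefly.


Letter 'c' in 'afecasijay': found at position(s) 4 = 1 occurrence(s).

1


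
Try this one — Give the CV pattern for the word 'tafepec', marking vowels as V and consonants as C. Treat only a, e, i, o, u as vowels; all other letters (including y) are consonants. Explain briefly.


Letter mapping: t = C, a = V, f = C, e = V, p = C, e = V, c = C.

CVCVCVC


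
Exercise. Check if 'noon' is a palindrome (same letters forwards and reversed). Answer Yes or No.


Forward: 'noon'
Reversed: 'noon'
They are identical.

Yes


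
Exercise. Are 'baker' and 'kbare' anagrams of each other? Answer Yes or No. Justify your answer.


Sorted letters of 'baker': 'abekr'
Sorted letters of 'kbare': 'abekr'
They match.

Yes


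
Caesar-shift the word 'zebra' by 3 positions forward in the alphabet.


Shift each letter by 3: z -> c, e -> h, b -> e, r -> u, a -> d. Result: 'cheud'.

cheud


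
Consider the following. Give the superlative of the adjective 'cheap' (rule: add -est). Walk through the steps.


Apply superlative formation (add -est): 'cheap' -> 'cheapest'.

cheapest


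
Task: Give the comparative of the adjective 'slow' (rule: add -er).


Apply comparative formation (add -er): 'slow' -> 'slower'.

slower


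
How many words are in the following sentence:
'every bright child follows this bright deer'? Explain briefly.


Split into words: every | bright | child | follows | this | bright | deer = 7 words.

7


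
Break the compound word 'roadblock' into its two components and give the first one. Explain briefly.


Split 'roadblock' into 'road' + 'block'. The first part is 'road'.

road


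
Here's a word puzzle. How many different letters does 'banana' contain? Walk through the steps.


Unique letters in 'banana': {a, b, n} = 3 distinct letters.

3


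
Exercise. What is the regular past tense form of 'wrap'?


Apply rule: Double final consonant and add -ed. 'wrap' becomes 'wrapped'.

wrapped


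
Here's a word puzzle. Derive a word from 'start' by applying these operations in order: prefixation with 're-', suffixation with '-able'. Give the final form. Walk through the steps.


Step 1: Add prefix 're-' to 'start' = 'restart'
Step 2: Add suffix '-able' to 'restart' = 'restartable'

restartable


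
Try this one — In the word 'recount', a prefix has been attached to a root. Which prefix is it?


The word 'recount' = 're' (prefix) + 'count' (root). The prefix is 're'.

re


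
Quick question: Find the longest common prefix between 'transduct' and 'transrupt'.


Compare from the start: 5 characters match: 'trans'. Mismatch at position 6: 'd' vs 'r'.

trans


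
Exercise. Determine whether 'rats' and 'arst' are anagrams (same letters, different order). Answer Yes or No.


Sorted letters of 'rats': 'arst'
Sorted letters of 'arst': 'arst'
They match.

Yes


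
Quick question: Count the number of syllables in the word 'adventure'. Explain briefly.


Break 'adventure' into syllables: ad-ven-ture -> ad | ven | ture = 3 syllables

3 syllables


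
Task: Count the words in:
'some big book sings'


Split into words: some | big | book | sings = 4 words.

4


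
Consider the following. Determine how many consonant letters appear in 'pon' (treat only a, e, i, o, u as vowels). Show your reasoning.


Consonants in 'pon': p, n = 2 consonants.

2


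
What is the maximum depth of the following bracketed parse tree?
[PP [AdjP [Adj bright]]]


Count bracket nesting levels:
'[' at pos 0: depth = 1
'[' at pos 4: depth = 2
'[' at pos 10: depth = 3
Maximum depth reached: 3

3


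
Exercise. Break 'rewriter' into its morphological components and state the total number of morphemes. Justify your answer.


Step 1: Identify prefix: 're' (meaning: again)
Step 2: Identify root: 'write'
Step 3: Identify suffix(es): 'er'
Decomposition: re- (prefix: again) + write (root) + -er (suffix: one who)
Total morphemes: 3

3 morphemes (re- (prefix: again) + write (root) + -er (suffix: one who))


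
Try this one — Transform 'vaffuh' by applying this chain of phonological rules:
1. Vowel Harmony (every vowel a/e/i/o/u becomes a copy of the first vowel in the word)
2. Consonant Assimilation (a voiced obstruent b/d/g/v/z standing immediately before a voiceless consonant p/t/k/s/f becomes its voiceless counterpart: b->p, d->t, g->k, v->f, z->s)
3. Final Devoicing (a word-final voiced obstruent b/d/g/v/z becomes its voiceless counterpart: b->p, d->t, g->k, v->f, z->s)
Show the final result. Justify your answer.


Starting form: 'vaffuh'
Rule 1: Vowel Harmony: all vowels become 'a' (matching first vowel). 'vaffuh' -> 'vaffah'
Rule 2: Consonant Assimilation: no voiced obstruent (b/d/g/v/z) stands immediately before a voiceless consonant (p/t/k/s/f). No change.
Rule 3: Final Devoicing: final consonant 'h' is not one of the voiced obstruents b/d/g/v/z. No change.
Final form: 'vaffah'

vaffah


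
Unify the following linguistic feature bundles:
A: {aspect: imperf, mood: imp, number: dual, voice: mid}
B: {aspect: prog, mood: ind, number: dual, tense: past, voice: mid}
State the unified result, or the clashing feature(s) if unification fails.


Compare features:
aspect: A=imperf vs B=prog -> CLASH
mood: A=imp vs B=ind -> CLASH
number: A=dual vs B=dual -> unified: dual
tense: A=_ vs B=past -> unified: past
voice: A=mid vs B=mid -> unified: mid
Clashes detected on features 'aspect' (imperf vs prog) and 'mood' (imp vs ind); unification fails.

CLASH on 'aspect' (imperf vs prog) and 'mood' (imp vs ind)


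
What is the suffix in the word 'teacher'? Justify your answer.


The word 'teacher' = 'teach' (root) + '-er' (suffix). The suffix is '-er'.

er


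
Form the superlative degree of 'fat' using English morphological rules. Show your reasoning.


Apply superlative formation (double final consonant, add -est): 'fat' -> 'fattest'.

fattest


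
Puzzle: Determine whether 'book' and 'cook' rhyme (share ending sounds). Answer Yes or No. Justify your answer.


Rime (stressed vowel + following sounds) of 'book': -ook = /ʊk/
Rime of 'cook': -ook = /ʊk/
/ʊk/ and /ʊk/ are the same ending sound, so the words rhyme.

Yes


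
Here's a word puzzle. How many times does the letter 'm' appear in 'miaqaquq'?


Letter 'm' in 'miaqaquq': found at position(s) 1 = 1 occurrence(s).

1


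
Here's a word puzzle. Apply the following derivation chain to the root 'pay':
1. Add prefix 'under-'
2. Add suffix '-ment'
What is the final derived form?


Step 1: Add prefix 'under-' to 'pay' = 'underpay'
Step 2: Add suffix '-ment' to 'underpay' = 'underpayment'

underpayment


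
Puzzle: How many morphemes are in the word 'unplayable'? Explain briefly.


Decomposition: un- (prefix) + play (root) + -able (suffix) = 3 morpheme(s)

3 morphemes


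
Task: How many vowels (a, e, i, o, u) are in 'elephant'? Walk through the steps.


Vowels in 'elephant': e, e, a = 3 vowels.

3


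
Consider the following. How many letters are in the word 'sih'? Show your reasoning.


Spell out 'sih' and number each letter: s(1), i(2), h(3). Total: 3 letters.

3


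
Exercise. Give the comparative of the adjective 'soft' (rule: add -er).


Apply comparative formation (add -er): 'soft' -> 'softer'.

softer


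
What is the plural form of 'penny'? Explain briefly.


Apply rule: Change -y to -ies (consonant + y). 'penny' becomes 'pennies'.

pennies


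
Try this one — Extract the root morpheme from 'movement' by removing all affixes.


Remove suffix '-ment' from 'movement' to get root 'move'.

move


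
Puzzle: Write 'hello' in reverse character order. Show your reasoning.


Reverse 'hello' character by character: 'olleh'.

olleh


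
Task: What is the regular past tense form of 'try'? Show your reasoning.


Apply rule: Change -y to -ied. 'try' becomes 'tried'.

tried


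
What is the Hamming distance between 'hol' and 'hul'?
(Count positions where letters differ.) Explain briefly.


Alignment:
Position 1: 'h' vs 'h' = match
Position 2: 'o' vs 'u' = DIFFER
Position 3: 'l' vs 'l' = match
Total differences: 1

1


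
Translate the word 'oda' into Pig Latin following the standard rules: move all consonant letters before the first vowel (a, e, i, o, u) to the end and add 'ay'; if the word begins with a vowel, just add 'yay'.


'oda' starts with a vowel, so add 'yay': 'odayay'.

odayay


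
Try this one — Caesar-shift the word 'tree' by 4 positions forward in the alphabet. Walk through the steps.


Shift each letter by 4: t -> x, r -> v, e -> i, e -> i. Result: 'xvii'.

xvii


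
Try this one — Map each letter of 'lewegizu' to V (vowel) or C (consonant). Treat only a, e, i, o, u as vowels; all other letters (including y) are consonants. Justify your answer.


Letter mapping: l = C, e = V, w = C, e = V, g = C, i = V, z = C, u = V.

CVCVCVCV


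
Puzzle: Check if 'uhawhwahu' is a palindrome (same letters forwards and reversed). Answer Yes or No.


Forward: 'uhawhwahu'
Reversed: 'uhawhwahu'
They are identical.

Yes


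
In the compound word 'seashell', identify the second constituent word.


Split 'seashell' into 'sea' + 'shell'. The second part is 'shell'.

shell


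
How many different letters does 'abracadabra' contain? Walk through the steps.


Unique letters in 'abracadabra': {a, b, c, d, r} = 5 distinct letters.

5


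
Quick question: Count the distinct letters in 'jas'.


Unique letters in 'jas': {a, j, s} = 3 distinct letters.

3


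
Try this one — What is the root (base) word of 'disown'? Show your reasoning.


Remove prefix 'dis' from 'disown' to get root 'own'.

own


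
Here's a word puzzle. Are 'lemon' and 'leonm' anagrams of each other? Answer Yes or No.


Sorted letters of 'lemon': 'elmno'
Sorted letters of 'leonm': 'elmno'
They match.

Yes


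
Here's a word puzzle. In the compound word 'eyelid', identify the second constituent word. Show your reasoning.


Split 'eyelid' into 'eye' + 'lid'. The second part is 'lid'.

lid


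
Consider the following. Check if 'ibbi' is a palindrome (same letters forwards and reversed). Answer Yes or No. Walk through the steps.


Forward: 'ibbi'
Reversed: 'ibbi'
They are identical.

Yes


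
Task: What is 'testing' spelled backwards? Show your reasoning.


Reverse 'testing' character by character: 'gnitset'.

gnitset


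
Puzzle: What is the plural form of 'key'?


Apply rule: Add -s. 'key' becomes 'keys'.

keys


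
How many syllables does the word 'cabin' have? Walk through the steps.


Break 'cabin' into syllables: cab-in -> cab | in = 2 syllables

2 syllables


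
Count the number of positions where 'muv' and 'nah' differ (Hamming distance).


Alignment:
Position 1: 'm' vs 'n' = DIFFER
Position 2: 'u' vs 'a' = DIFFER
Position 3: 'v' vs 'h' = DIFFER
Total differences: 3

3


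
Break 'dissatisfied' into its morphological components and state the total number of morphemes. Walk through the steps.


Step 1: Identify prefix: 'dis' (meaning: not/apart)
Step 2: Identify root: 'satisfy'
Step 3: Identify suffix(es): 'ed'
Decomposition: dis- (prefix: not/apart) + satisfy (root) + -ed (suffix: past)
Total morphemes: 3

3 morphemes (dis- (prefix: not/apart) + satisfy (root) + -ed (suffix: past))


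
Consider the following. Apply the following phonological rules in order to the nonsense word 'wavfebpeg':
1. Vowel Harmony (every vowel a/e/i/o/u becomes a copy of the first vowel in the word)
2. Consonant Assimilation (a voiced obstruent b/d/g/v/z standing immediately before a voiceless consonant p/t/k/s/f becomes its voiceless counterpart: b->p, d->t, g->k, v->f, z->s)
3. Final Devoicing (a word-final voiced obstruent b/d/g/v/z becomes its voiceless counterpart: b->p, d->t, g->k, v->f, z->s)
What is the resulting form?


Starting form: 'wavfebpeg'
Rule 1: Vowel Harmony: all vowels become 'a' (matching first vowel). 'wavfebpeg' -> 'wavfabpag'
Rule 2: Consonant Assimilation: voiced obstruent before voiceless consonant becomes voiceless ('vf' -> 'ff', 'bp' -> 'pp'). 'wavfabpag' -> 'waffappag'
Rule 3: Final Devoicing: word-final voiced obstruent 'g' becomes voiceless 'k'. 'waffappag' -> 'waffappak'
Final form: 'waffappak'

waffappak


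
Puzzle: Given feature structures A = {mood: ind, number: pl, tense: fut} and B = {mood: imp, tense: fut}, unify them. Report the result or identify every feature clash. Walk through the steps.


Compare features:
mood: A=ind vs B=imp -> CLASH
number: A=pl vs B=_ -> unified: pl
tense: A=fut vs B=fut -> unified: fut
Clash detected on feature 'mood' (ind vs imp); unification fails.

CLASH on 'mood' (ind vs imp)


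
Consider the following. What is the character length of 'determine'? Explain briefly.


Spell out 'determine' and number each letter: d(1), e(2), t(3), e(4), r(5), m(6), i(7), n(8), e(9). Total: 9 letters.

9


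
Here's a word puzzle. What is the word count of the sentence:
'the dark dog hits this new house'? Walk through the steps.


Split into words: the | dark | dog | hits | this | new | house = 7 words.

7


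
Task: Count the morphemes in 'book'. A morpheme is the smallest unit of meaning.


Decomposition: book (free morpheme) = 1 morpheme(s)

1 morphemes


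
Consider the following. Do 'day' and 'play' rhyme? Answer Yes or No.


Rime (stressed vowel + following sounds) of 'day': -ay = /eɪ/
Rime of 'play': -ay = /eɪ/
/eɪ/ and /eɪ/ are the same ending sound, so the words rhyme.

Yes


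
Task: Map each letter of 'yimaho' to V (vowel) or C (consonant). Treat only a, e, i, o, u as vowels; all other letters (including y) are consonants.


Letter mapping: y = C, i = V, m = C, a = V, h = C, o = V.

CVCVCV


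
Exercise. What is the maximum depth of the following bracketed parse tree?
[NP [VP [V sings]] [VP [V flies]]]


Count bracket nesting levels:
'[' at pos 0: depth = 1
'[' at pos 4: depth = 2
'[' at pos 8: depth = 3
'[' at pos 19: depth = 2
'[' at pos 23: depth = 3
Maximum depth reached: 3

3


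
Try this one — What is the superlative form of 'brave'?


Apply superlative formation (ends in e: add -st): 'brave' -> 'bravest'.

bravest


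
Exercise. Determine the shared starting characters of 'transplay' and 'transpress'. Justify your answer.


Compare from the start: 6 characters match: 'transp'. Mismatch at position 7: 'l' vs 'r'.

transp


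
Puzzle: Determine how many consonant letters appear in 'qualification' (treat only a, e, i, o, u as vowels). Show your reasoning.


Consonants in 'qualification': q, l, f, c, t, n = 6 consonants.

6


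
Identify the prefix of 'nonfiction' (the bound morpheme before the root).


The word 'nonfiction' = 'non' (prefix) + 'fiction' (root). The prefix is 'non'.

non


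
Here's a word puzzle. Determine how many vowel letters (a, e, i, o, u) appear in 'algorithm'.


Vowels in 'algorithm': a, o, i = 3 vowels.

3


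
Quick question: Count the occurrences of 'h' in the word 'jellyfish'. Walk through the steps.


Letter 'h' in 'jellyfish': found at position(s) 9 = 1 occurrence(s).

1


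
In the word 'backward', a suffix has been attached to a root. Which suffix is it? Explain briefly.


The word 'backward' = 'back' (root) + '-ward' (suffix). The suffix is '-ward'.

ward


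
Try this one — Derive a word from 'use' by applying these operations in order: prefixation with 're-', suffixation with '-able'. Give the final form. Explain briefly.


Step 1: Add prefix 're-' to 'use' = 'reuse'
Step 2: Add suffix '-able' to 'reuse' = 'reusable'

reusable


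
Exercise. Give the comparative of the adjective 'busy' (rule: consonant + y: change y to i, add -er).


Apply comparative formation (consonant + y: change y to i, add -er): 'busy' -> 'busier'.

busier


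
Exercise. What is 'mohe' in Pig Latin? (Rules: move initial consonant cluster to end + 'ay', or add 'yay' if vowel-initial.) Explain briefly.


'mohe': move consonant cluster 'm' to end and add 'ay': 'ohemay'.

ohemay


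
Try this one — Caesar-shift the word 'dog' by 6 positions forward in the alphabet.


Shift each letter by 6: d -> j, o -> u, g -> m. Result: 'jum'.

jum


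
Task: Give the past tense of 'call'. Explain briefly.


Apply rule: Add -ed. 'call' becomes 'called'.

called


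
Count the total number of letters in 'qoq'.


Spell out 'qoq' and number each letter: q(1), o(2), q(3). Total: 3 letters.

3


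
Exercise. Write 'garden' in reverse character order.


Reverse 'garden' character by character: 'nedrag'.

nedrag


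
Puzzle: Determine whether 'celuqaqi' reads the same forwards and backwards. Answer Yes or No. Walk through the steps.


Forward: 'celuqaqi'
Reversed: 'iqaqulec'
They differ.

No


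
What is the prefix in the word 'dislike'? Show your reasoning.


The word 'dislike' = 'dis' (prefix) + 'like' (root). The prefix is 'dis'.

dis


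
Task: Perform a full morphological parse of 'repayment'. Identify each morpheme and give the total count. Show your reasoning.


Step 1: Identify prefix: 're' (meaning: again)
Step 2: Identify root: 'pay'
Step 3: Identify suffix(es): 'ment'
Decomposition: re- (prefix: again) + pay (root) + -ment (suffix: action/result)
Total morphemes: 3

3 morphemes (re- (prefix: again) + pay (root) + -ment (suffix: action/result))


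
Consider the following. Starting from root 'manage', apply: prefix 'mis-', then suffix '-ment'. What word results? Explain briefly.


Step 1: Add prefix 'mis-' to 'manage' = 'mismanage'
Step 2: Add suffix '-ment' to 'mismanage' = 'mismanagement'

mismanagement


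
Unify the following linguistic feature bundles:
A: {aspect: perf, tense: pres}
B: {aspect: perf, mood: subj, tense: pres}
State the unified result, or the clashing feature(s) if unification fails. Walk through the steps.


Compare features:
aspect: A=perf vs B=perf -> unified: perf
mood: A=_ vs B=subj -> unified: subj
tense: A=pres vs B=pres -> unified: pres
No clashes found.

Unified: {aspect: perf, mood: subj, tense: pres}


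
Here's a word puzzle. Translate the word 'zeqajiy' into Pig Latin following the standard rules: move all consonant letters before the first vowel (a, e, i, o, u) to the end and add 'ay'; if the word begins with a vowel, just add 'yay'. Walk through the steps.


'zeqajiy': move consonant cluster 'z' to end and add 'ay': 'eqajiyzay'.

eqajiyzay


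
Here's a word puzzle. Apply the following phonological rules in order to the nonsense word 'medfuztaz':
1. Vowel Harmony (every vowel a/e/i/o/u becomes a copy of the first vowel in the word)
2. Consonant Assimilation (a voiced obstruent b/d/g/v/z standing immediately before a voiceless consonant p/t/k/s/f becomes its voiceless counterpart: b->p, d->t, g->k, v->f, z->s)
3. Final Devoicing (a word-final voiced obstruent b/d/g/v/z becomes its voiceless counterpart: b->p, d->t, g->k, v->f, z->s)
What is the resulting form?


Starting form: 'medfuztaz'
Rule 1: Vowel Harmony: all vowels become 'e' (matching first vowel). 'medfuztaz' -> 'medfeztez'
Rule 2: Consonant Assimilation: voiced obstruent before voiceless consonant becomes voiceless ('df' -> 'tf', 'zt' -> 'st'). 'medfeztez' -> 'metfestez'
Rule 3: Final Devoicing: word-final voiced obstruent 'z' becomes voiceless 's'. 'metfestez' -> 'metfestes'
Final form: 'metfestes'

metfestes


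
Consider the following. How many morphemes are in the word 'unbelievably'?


Decomposition: un- (prefix) + believe (root) + -able (suffix) + -ly (suffix) = 4 morpheme(s)

4 morphemes


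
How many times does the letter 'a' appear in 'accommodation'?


Letter 'a' in 'accommodation': found at position(s) 1, 9 = 2 occurrence(s).

2


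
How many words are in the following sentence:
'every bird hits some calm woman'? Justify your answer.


Split into words: every | bird | hits | some | calm | woman = 6 words.

6


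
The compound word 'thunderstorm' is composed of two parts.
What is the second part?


Split 'thunderstorm' into 'thunder' + 'storm'. The second part is 'storm'.

storm


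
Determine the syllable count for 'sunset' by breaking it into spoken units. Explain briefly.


Break 'sunset' into syllables: sun-set -> sun | set = 2 syllables

2 syllables


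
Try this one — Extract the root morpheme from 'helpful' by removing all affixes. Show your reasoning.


Remove suffix '-ful' from 'helpful' to get root 'help'.

help


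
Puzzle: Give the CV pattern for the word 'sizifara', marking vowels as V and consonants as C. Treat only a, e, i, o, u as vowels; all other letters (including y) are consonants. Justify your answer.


Letter mapping: s = C, i = V, z = C, i = V, f = C, a = V, r = C, a = V.

CVCVCVCV


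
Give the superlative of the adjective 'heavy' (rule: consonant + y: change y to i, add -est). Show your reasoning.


Apply superlative formation (consonant + y: change y to i, add -est): 'heavy' -> 'heaviest'.

heaviest


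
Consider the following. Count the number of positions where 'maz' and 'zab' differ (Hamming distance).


Alignment:
Position 1: 'm' vs 'z' = DIFFER
Position 2: 'a' vs 'a' = match
Position 3: 'z' vs 'b' = DIFFER
Total differences: 2

2


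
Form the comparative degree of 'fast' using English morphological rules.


Apply comparative formation (add -er): 'fast' -> 'faster'.

faster


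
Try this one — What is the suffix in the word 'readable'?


The word 'readable' = 'read' (root) + '-able' (suffix). The suffix is '-able'.

able


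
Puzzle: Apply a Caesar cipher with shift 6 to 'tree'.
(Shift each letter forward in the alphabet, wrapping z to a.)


Shift each letter by 6: t -> z, r -> x, e -> k, e -> k. Result: 'zxkk'.

zxkk


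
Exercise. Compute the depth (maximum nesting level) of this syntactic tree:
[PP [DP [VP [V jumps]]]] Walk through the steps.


Count bracket nesting levels:
'[' at pos 0: depth = 1
'[' at pos 4: depth = 2
'[' at pos 8: depth = 3
'[' at pos 12: depth = 4
Maximum depth reached: 4

4


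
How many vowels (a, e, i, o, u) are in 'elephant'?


Vowels in 'elephant': e, e, a = 3 vowels.

3


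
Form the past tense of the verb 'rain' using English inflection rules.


Apply rule: Add -ed. 'rain' becomes 'rained'.

rained


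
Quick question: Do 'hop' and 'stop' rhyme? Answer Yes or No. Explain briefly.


Rime (stressed vowel + following sounds) of 'hop': -op = /ɒp/
Rime of 'stop': -op = /ɒp/
/ɒp/ and /ɒp/ are the same ending sound, so the words rhyme.

Yes


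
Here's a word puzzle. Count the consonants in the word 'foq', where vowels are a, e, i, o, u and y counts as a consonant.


Consonants in 'foq': f, q = 2 consonants.

2


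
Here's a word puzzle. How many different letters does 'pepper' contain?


Unique letters in 'pepper': {e, p, r} = 3 distinct letters.

3


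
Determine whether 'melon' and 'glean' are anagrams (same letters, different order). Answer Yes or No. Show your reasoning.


Sorted letters of 'melon': 'elmno'
Sorted letters of 'glean': 'aegln'
They do not match.

No


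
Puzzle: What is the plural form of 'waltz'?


Apply rule: Add -es (sibilant/fricative ending). 'waltz' becomes 'waltzes'.

waltzes


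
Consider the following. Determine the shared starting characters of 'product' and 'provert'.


Compare from the start: 3 characters match: 'pro'. Mismatch at position 4: 'd' vs 'v'.

pro


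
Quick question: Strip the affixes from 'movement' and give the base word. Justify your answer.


Remove suffix '-ment' from 'movement' to get root 'move'.

move


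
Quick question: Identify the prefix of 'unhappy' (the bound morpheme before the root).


The word 'unhappy' = 'un' (prefix) + 'happy' (root). The prefix is 'un'.

un


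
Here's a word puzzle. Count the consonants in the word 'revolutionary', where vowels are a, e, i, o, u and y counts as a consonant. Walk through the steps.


Consonants in 'revolutionary': r, v, l, t, n, r, y = 7 consonants.

7


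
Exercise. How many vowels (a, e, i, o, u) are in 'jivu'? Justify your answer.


Vowels in 'jivu': i, u = 2 vowels.

2


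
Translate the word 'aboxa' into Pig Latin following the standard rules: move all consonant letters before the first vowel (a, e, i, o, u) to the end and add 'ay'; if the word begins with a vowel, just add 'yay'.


'aboxa' starts with a vowel, so add 'yay': 'aboxayay'.

aboxayay


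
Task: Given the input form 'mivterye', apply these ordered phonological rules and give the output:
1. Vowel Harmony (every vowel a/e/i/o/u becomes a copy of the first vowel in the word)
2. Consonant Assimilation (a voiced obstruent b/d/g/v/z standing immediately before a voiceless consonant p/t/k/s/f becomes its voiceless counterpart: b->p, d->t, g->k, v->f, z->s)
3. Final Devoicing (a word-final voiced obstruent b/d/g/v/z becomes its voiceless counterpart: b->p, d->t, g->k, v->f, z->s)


Starting form: 'mivterye'
Rule 1: Vowel Harmony: all vowels become 'i' (matching first vowel). 'mivterye' -> 'mivtiryi'
Rule 2: Consonant Assimilation: voiced obstruent before voiceless consonant becomes voiceless ('vt' -> 'ft'). 'mivtiryi' -> 'miftiryi'
Rule 3: Final Devoicing: the word ends in the vowel 'i', not a consonant. No change.
Final form: 'miftiryi'

miftiryi


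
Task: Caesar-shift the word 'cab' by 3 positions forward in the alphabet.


Shift each letter by 3: c -> f, a -> d, b -> e. Result: 'fde'.

fde


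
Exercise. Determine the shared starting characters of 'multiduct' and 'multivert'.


Compare from the start: 5 characters match: 'multi'. Mismatch at position 6: 'd' vs 'v'.

multi


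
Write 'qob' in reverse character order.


Reverse 'qob' character by character: 'boq'.

boq


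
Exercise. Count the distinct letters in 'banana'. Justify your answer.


Unique letters in 'banana': {a, b, n} = 3 distinct letters.

3


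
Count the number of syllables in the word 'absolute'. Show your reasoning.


Break 'absolute' into syllables: ab-so-lute -> ab | so | lute = 3 syllables

3 syllables


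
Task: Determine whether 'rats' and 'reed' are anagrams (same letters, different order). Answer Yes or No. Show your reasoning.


Sorted letters of 'rats': 'arst'
Sorted letters of 'reed': 'deer'
They do not match.

No


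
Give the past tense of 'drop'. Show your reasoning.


Apply rule: Double final consonant and add -ed. 'drop' becomes 'dropped'.

dropped


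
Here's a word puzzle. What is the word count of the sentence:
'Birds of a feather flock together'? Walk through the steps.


Split into words: Birds | of | a | feather | flock | together = 6 words.

6


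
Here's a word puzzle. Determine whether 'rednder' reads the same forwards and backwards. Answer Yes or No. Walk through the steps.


Forward: 'rednder'
Reversed: 'rednder'
They are identical.

Yes


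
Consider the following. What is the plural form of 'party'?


Apply rule: Change -y to -ies (consonant + y). 'party' becomes 'parties'.

parties


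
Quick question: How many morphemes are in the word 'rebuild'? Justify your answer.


Decomposition: re- (prefix) + build (root) = 2 morpheme(s)

2 morphemes


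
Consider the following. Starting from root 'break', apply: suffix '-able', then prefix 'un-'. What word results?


Step 1: Add suffix '-able' to 'break' = 'breakable'
Step 2: Add prefix 'un-' to 'breakable' = 'unbreakable'

unbreakable


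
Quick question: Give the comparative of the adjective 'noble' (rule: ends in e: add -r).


Apply comparative formation (ends in e: add -r): 'noble' -> 'nobler'.

nobler


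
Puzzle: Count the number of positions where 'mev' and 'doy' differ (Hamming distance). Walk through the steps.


Alignment:
Position 1: 'm' vs 'd' = DIFFER
Position 2: 'e' vs 'o' = DIFFER
Position 3: 'v' vs 'y' = DIFFER
Total differences: 3

3


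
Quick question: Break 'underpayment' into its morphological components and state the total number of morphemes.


Step 1: Identify prefix: 'under' (meaning: beneath/insufficient)
Step 2: Identify root: 'pay'
Step 3: Identify suffix(es): 'ment'
Decomposition: under- (prefix: beneath/insufficient) + pay (root) + -ment (suffix: action/result)
Total morphemes: 3

3 morphemes (under- (prefix: beneath/insufficient) + pay (root) + -ment (suffix: action/result))


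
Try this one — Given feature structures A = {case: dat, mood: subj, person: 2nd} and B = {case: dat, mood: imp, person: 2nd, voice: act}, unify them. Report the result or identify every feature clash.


Compare features:
case: A=dat vs B=dat -> unified: dat
mood: A=subj vs B=imp -> CLASH
person: A=2nd vs B=2nd -> unified: 2nd
voice: A=_ vs B=act -> unified: act
Clash detected on feature 'mood' (subj vs imp); unification fails.

CLASH on 'mood' (subj vs imp)


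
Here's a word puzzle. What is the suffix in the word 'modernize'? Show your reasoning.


The word 'modernize' = 'modern' (root) + '-ize' (suffix). The suffix is '-ize'.

ize


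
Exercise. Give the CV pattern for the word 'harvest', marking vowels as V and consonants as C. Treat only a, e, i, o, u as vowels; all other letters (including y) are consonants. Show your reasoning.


Letter mapping: h = C, a = V, r = C, v = C, e = V, s = C, t = C.

CVCCVCC


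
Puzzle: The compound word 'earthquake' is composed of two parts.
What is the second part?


Split 'earthquake' into 'earth' + 'quake'. The second part is 'quake'.

quake


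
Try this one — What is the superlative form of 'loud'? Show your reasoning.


Apply superlative formation (add -est): 'loud' -> 'loudest'.

loudest


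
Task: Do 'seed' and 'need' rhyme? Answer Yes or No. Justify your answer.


Rime (stressed vowel + following sounds) of 'seed': -eed = /iːd/
Rime of 'need': -eed = /iːd/
/iːd/ and /iːd/ are the same ending sound, so the words rhyme.

Yes


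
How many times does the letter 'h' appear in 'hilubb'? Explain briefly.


Letter 'h' in 'hilubb': found at position(s) 1 = 1 occurrence(s).

1


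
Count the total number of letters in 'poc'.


Spell out 'poc' and number each letter: p(1), o(2), c(3). Total: 3 letters.

3


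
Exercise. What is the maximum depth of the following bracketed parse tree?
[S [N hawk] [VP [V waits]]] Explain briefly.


Count bracket nesting levels:
'[' at pos 0: depth = 1
'[' at pos 3: depth = 2
'[' at pos 12: depth = 2
'[' at pos 16: depth = 3
Maximum depth reached: 3

3


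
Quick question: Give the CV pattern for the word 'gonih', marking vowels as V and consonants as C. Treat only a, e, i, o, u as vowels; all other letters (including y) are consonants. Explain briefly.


Letter mapping: g = C, o = V, n = C, i = V, h = C.

CVCVC


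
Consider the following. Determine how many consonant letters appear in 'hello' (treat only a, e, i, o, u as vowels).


Consonants in 'hello': h, l, l = 3 consonants.

3


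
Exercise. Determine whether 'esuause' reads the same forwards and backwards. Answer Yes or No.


Forward: 'esuause'
Reversed: 'esuause'
They are identical.

Yes


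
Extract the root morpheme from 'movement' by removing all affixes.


Remove suffix '-ment' from 'movement' to get root 'move'.

move


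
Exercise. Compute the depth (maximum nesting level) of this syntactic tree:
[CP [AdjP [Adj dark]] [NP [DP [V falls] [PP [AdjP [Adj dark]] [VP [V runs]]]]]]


Count bracket nesting levels:
'[' at pos 0: depth = 1
'[' at pos 4: depth = 2
'[' at pos 10: depth = 3
'[' at pos 22: depth = 2
'[' at pos 26: depth = 3
'[' at pos 30: depth = 4
'[' at pos 40: depth = 4
'[' at pos 44: depth = 5
'[' at pos 50: depth = 6
'[' at pos 62: depth = 5
'[' at pos 66: depth = 6
Maximum depth reached: 6

6


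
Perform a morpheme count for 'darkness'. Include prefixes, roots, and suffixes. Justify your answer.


Decomposition: dark (root) + -ness (suffix) = 2 morpheme(s)

2 morphemes


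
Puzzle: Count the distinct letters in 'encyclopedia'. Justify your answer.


Unique letters in 'encyclopedia': {a, c, d, e, i, l, n, o, p, y} = 10 distinct letters.

10
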